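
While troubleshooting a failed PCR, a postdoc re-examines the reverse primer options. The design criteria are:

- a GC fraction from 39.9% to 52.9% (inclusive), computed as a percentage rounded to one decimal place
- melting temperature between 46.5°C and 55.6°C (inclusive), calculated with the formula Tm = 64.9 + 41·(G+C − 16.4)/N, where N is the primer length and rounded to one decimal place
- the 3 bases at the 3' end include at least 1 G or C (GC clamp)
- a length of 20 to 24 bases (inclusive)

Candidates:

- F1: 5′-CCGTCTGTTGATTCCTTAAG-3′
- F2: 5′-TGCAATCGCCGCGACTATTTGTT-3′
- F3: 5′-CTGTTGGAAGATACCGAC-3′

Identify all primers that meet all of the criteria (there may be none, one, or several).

F1 (20 nt, A=3 T=8 G=4 C=5): GC 9/20 = 45.0% ✓; Tm = 64.9 + 41·(9 − 16.4)/20 = 49.7°C ✓; 3' end AAG has 1 G/C ✓; length 20 ✓ — passes.
F2 (23 nt, A=4 T=8 G=5 C=6): GC 11/23 = 47.8% ✓; Tm = 64.9 + 41·(11 − 16.4)/23 = 55.3°C ✓; 3' end GTT has 1 G/C ✓; length 23 ✓ — passes.
F3 (18 nt, A=5 T=4 G=5 C=4): GC 9/18 = 50.0% ✓; Tm = 64.9 + 41·(9 − 16.4)/18 = 48.0°C ✓; 3' end GAC has 2 G/C ✓; length 18, outside 20–24 ✗ — fails.

F1 and F2.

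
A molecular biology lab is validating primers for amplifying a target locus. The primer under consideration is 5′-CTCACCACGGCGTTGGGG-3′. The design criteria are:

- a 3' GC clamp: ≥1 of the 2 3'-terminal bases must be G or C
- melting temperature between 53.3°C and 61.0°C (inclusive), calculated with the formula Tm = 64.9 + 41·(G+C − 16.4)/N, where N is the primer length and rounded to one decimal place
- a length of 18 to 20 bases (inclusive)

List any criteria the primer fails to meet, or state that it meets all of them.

Meets all criteria.

Base counts: A=2, T=3, G=7, C=6 (length 18).
GC clamp: 3' end GG has 2 G/C ✓
Tm: Tm = 64.9 + 41·(13 − 16.4)/18 = 57.2°C ✓
length: length 18 ✓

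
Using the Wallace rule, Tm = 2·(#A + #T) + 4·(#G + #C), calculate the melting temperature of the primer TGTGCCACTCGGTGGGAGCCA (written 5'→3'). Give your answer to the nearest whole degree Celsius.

70°C

Base counts: A=3, T=4, G=8, C=6 (length 21).
Tm = 2·(3+4) + 4·(8+6) = 2·7 + 4·14 = 14 + 56 = 70°C.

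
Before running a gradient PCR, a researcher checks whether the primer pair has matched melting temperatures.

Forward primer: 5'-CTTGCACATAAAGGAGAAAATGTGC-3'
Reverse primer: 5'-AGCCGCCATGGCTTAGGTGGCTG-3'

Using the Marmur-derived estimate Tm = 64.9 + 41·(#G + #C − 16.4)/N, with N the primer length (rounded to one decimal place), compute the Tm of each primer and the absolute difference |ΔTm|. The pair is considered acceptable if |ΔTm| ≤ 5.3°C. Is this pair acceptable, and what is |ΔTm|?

|ΔTm| = 8.0°C; the pair is not acceptable.

Forward: G+C = 10, N = 25 → Tm = 64.9 + 41·(10 − 16.4)/25 = 54.4°C.
Reverse: G+C = 15, N = 23 → Tm = 64.9 + 41·(15 − 16.4)/23 = 62.4°C.
|ΔTm| = |54.4 − 62.4| = 8.0°C, > 5.3°C.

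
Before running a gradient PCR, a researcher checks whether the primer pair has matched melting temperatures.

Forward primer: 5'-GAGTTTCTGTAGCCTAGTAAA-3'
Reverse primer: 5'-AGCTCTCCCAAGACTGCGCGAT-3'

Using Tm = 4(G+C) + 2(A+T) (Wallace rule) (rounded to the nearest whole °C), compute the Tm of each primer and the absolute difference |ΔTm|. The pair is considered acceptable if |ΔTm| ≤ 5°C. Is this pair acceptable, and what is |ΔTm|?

|ΔTm| = 12°C; the pair is not acceptable.

Forward: A=6 T=7 G=5 C=3 → Tm = 2·13 + 4·8 = 58°C.
Reverse: A=5 T=4 G=5 C=8 → Tm = 2·9 + 4·13 = 70°C.
|ΔTm| = |58 − 70| = 12°C, > 5°C.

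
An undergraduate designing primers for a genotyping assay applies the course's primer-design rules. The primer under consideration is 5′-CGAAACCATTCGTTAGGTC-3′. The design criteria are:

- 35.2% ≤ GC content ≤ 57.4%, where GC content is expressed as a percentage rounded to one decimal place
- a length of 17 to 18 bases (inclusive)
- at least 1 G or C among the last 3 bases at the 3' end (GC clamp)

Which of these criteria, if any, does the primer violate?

Fails: length.

Base counts: A=5, T=5, G=4, C=5 (length 19).
GC content: GC 9/19 = 47.4% ✓
length: length 19, outside 17–18 ✗
GC clamp: 3' end GTC has 2 G/C ✓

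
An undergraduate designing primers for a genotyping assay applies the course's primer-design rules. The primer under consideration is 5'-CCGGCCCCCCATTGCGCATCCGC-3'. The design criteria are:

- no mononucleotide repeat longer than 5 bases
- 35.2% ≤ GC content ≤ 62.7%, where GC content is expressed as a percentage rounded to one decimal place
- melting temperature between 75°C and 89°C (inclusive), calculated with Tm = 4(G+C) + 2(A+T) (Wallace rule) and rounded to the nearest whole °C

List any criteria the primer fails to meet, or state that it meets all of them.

Base counts: A=2, T=3, G=5, C=13 (length 23).
homopolymer run: longest run = 6, exceeds 5 ✗
GC content: GC 18/23 = 78.3%, outside 35.2–62.7% ✗
Tm: Tm = 2·5 + 4·18 = 82°C ✓

Fails: homopolymer run, GC content.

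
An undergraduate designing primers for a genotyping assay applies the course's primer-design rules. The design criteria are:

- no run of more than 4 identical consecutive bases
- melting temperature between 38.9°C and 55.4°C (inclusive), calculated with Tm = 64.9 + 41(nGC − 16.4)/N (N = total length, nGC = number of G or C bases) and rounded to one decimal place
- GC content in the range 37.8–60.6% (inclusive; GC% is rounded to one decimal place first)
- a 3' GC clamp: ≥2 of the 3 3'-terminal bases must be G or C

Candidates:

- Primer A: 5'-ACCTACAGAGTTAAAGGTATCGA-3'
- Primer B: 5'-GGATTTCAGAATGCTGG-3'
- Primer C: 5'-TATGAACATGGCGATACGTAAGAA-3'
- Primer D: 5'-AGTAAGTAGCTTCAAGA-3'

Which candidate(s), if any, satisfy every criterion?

Primer A and Primer B.

Primer A (23 nt, A=9 T=5 G=5 C=4): longest run = 3 ✓; Tm = 64.9 + 41·(9 − 16.4)/23 = 51.7°C ✓; GC 9/23 = 39.1% ✓; 3' end CGA has 2 G/C ✓ — passes.
Primer B (17 nt, A=4 T=5 G=6 C=2): longest run = 3 ✓; Tm = 64.9 + 41·(8 − 16.4)/17 = 44.6°C ✓; GC 8/17 = 47.1% ✓; 3' end TGG has 2 G/C ✓ — passes.
Primer C (24 nt, A=10 T=5 G=6 C=3): longest run = 2 ✓; Tm = 64.9 + 41·(9 − 16.4)/24 = 52.3°C ✓; GC 9/24 = 37.5%, outside 37.8–60.6% ✗; 3' end GAA has 1 G/C, need ≥2 ✗ — fails.
Primer D (17 nt, A=7 T=4 G=4 C=2): longest run = 2 ✓; Tm = 64.9 + 41·(6 − 16.4)/17 = 39.8°C ✓; GC 6/17 = 35.3%, outside 37.8–60.6% ✗; 3' end AGA has 1 G/C, need ≥2 ✗ — fails.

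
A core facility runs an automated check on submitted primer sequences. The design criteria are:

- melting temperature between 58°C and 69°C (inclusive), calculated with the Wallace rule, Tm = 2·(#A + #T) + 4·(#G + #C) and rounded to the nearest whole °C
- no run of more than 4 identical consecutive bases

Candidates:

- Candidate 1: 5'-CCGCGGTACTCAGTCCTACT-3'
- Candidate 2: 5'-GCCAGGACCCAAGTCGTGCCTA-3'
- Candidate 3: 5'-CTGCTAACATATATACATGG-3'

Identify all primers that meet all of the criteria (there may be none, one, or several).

Candidate 1 (20 nt, A=3 T=5 G=4 C=8): Tm = 2·8 + 4·12 = 64°C ✓; longest run = 2 ✓ — passes.
Candidate 2 (22 nt, A=5 T=3 G=6 C=8): Tm = 2·8 + 4·14 = 72°C, outside 58–69°C ✗; longest run = 3 ✓ — fails.
Candidate 3 (20 nt, A=7 T=6 G=3 C=4): Tm = 2·13 + 4·7 = 54°C, outside 58–69°C ✗; longest run = 2 ✓ — fails.

Candidate 1 only.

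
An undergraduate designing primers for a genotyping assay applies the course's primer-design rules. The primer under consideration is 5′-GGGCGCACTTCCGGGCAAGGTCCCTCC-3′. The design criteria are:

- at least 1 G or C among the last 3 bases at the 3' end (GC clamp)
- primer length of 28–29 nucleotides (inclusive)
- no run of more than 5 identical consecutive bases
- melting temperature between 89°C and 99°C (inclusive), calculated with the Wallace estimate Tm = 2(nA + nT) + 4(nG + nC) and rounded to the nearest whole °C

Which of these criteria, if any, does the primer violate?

Base counts: A=3, T=4, G=9, C=11 (length 27).
GC clamp: 3' end TCC has 2 G/C ✓
length: length 27, outside 28–29 ✗
homopolymer run: longest run = 3 ✓
Tm: Tm = 2·7 + 4·20 = 94°C ✓

Fails: length.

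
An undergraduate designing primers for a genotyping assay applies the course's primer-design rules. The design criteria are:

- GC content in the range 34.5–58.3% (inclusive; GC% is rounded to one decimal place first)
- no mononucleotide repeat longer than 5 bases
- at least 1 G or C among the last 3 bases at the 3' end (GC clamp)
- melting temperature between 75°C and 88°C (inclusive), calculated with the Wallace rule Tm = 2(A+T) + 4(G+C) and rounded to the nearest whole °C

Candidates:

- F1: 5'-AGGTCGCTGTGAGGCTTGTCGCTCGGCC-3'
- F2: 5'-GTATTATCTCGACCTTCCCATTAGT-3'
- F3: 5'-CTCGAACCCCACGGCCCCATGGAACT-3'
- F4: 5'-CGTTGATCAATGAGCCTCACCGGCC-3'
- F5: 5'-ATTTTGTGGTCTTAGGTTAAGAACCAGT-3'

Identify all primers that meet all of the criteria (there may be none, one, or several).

F1 (28 nt, A=2 T=7 G=11 C=8): GC 19/28 = 67.9%, outside 34.5–58.3% ✗; longest run = 2 ✓; 3' end GCC has 3 G/C ✓; Tm = 2·9 + 4·19 = 94°C, outside 75–88°C ✗ — fails.
F2 (25 nt, A=5 T=10 G=3 C=7): GC 10/25 = 40.0% ✓; longest run = 3 ✓; 3' end AGT has 1 G/C ✓; Tm = 2·15 + 4·10 = 70°C, outside 75–88°C ✗ — fails.
F3 (26 nt, A=6 T=3 G=5 C=12): GC 17/26 = 65.4%, outside 34.5–58.3% ✗; longest run = 4 ✓; 3' end ACT has 1 G/C ✓; Tm = 2·9 + 4·17 = 86°C ✓ — fails.
F4 (25 nt, A=5 T=5 G=6 C=9): GC 15/25 = 60.0%, outside 34.5–58.3% ✗; longest run = 2 ✓; 3' end GCC has 3 G/C ✓; Tm = 2·10 + 4·15 = 80°C ✓ — fails.
F5 (28 nt, A=7 T=11 G=7 C=3): GC 10/28 = 35.7% ✓; longest run = 4 ✓; 3' end AGT has 1 G/C ✓; Tm = 2·18 + 4·10 = 76°C ✓ — passes.

F5 only.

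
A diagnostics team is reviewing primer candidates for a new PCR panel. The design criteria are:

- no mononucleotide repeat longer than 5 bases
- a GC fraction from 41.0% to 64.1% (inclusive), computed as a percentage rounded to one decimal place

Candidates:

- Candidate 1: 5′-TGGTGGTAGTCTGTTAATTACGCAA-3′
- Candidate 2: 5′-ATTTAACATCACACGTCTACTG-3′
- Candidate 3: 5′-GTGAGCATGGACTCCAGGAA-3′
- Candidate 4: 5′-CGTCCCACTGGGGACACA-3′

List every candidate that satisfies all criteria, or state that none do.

Candidate 1 (25 nt, A=6 T=9 G=7 C=3): longest run = 2 ✓; GC 10/25 = 40.0%, outside 41.0–64.1% ✗ — fails.
Candidate 2 (22 nt, A=7 T=7 G=2 C=6): longest run = 3 ✓; GC 8/22 = 36.4%, outside 41.0–64.1% ✗ — fails.
Candidate 3 (20 nt, A=6 T=3 G=7 C=4): longest run = 2 ✓; GC 11/20 = 55.0% ✓ — passes.
Candidate 4 (18 nt, A=4 T=2 G=5 C=7): longest run = 4 ✓; GC 12/18 = 66.7%, outside 41.0–64.1% ✗ — fails.

Candidate 3 only.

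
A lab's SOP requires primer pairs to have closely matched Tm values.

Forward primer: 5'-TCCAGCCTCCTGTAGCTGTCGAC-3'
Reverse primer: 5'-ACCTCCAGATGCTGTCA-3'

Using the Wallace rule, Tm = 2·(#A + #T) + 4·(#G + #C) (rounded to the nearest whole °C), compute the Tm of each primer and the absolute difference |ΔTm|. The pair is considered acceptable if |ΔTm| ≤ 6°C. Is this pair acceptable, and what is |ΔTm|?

Forward: A=3 T=6 G=5 C=9 → Tm = 2·9 + 4·14 = 74°C.
Reverse: A=4 T=4 G=3 C=6 → Tm = 2·8 + 4·9 = 52°C.
|ΔTm| = |74 − 52| = 22°C, > 6°C.

|ΔTm| = 22°C; the pair is not acceptable.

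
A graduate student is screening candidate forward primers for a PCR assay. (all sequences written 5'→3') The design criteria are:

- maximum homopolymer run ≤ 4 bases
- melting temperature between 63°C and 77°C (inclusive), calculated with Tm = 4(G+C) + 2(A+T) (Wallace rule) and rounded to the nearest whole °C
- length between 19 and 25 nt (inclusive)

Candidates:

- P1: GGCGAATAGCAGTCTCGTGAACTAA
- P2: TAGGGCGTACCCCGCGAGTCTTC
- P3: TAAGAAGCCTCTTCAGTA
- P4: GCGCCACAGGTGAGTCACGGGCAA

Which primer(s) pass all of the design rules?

P1 and P2.

P1 (25 nt, A=8 T=5 G=7 C=5): longest run = 2 ✓; Tm = 2·13 + 4·12 = 74°C ✓; length 25 ✓ — passes.
P2 (23 nt, A=3 T=5 G=7 C=8): longest run = 4 ✓; Tm = 2·8 + 4·15 = 76°C ✓; length 23 ✓ — passes.
P3 (18 nt, A=6 T=5 G=3 C=4): longest run = 2 ✓; Tm = 2·11 + 4·7 = 50°C, outside 63–77°C ✗; length 18, outside 19–25 ✗ — fails.
P4 (24 nt, A=6 T=2 G=9 C=7): longest run = 3 ✓; Tm = 2·8 + 4·16 = 80°C, outside 63–77°C ✗; length 24 ✓ — fails.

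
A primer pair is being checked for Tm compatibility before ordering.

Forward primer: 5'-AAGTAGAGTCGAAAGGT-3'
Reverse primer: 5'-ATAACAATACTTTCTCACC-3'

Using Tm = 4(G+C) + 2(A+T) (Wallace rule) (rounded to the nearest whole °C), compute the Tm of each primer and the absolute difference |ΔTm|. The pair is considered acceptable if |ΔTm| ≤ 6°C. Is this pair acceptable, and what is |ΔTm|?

Forward: A=7 T=3 G=6 C=1 → Tm = 2·10 + 4·7 = 48°C.
Reverse: A=7 T=6 G=0 C=6 → Tm = 2·13 + 4·6 = 50°C.
|ΔTm| = |48 − 50| = 2°C, ≤ 6°C.

|ΔTm| = 2°C; the pair is acceptable.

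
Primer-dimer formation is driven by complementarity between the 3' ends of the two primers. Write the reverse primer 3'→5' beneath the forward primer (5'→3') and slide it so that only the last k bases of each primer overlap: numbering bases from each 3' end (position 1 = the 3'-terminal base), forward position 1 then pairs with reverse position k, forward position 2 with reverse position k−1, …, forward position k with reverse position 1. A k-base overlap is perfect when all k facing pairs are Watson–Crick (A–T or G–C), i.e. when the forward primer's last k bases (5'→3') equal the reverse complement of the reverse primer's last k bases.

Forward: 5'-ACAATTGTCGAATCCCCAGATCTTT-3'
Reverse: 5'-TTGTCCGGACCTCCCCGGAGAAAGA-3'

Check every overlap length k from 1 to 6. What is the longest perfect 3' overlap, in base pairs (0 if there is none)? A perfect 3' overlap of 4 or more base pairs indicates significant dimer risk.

Last 6 bases (5'→3') — forward …ATCTTT, reverse …GAAAGA.
Reverse complement of the reverse primer's last 6 bases: TCTTTC; its first k bases are the reverse complement of the reverse primer's last k bases, so a perfect k-base overlap needs the forward primer's last k bases to equal them.
Comparing (forward last k vs required): k=1: T vs T ✓; k=2: TT vs TC ✗; k=3: TTT vs TCT ✗; k=4: CTTT vs TCTT ✗; k=5: TCTTT vs TCTTT ✓; k=6: ATCTTT vs TCTTTC ✗.
Perfect overlaps at k = 1, 5; the largest is 5.

Longest perfect overlap: 5 complementary base pairs; significant dimer risk (threshold 4).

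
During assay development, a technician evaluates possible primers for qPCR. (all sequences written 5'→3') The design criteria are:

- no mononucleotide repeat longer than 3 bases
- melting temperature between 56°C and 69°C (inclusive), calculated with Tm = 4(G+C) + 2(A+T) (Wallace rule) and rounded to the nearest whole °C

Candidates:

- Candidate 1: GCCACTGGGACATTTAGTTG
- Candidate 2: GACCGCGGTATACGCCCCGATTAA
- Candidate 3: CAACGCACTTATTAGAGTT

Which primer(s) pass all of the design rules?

Candidate 1 (20 nt, A=4 T=6 G=6 C=4): longest run = 3 ✓; Tm = 2·10 + 4·10 = 60°C ✓ — passes.
Candidate 2 (24 nt, A=6 T=4 G=6 C=8): longest run = 4, exceeds 3 ✗; Tm = 2·10 + 4·14 = 76°C, outside 56–69°C ✗ — fails.
Candidate 3 (19 nt, A=6 T=6 G=3 C=4): longest run = 2 ✓; Tm = 2·12 + 4·7 = 52°C, outside 56–69°C ✗ — fails.

Candidate 1 only.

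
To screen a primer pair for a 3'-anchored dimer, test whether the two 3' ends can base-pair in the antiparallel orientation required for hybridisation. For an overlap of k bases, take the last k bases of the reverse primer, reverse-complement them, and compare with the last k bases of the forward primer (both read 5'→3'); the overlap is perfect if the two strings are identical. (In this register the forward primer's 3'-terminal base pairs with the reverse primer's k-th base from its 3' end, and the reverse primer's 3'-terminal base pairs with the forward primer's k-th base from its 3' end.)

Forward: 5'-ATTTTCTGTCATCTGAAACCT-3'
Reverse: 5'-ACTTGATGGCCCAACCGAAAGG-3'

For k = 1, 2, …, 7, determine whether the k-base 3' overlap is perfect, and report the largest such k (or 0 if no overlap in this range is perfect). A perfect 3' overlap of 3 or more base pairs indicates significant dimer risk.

Last 7 bases (5'→3') — forward …GAAACCT, reverse …CGAAAGG.
Reverse complement of the reverse primer's last 7 bases: CCTTTCG; its first k bases are the reverse complement of the reverse primer's last k bases, so a perfect k-base overlap needs the forward primer's last k bases to equal them.
Comparing (forward last k vs required): k=1: T vs C ✗; k=2: CT vs CC ✗; k=3: CCT vs CCT ✓; k=4: ACCT vs CCTT ✗; k=5: AACCT vs CCTTT ✗; k=6: AAACCT vs CCTTTC ✗; k=7: GAAACCT vs CCTTTCG ✗.
Only k = 3 is perfect, so the longest perfect 3' overlap is 3.

Longest perfect overlap: 3 complementary base pairs; significant dimer risk (threshold 3).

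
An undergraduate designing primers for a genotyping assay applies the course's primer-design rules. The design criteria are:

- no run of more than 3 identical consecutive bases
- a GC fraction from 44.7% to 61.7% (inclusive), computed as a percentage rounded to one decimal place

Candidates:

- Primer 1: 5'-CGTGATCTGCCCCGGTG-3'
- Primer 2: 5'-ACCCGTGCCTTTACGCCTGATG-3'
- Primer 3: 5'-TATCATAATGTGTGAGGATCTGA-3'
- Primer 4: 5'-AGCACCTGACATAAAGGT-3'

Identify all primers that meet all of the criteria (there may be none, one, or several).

Primer 1 (17 nt, A=1 T=4 G=6 C=6): longest run = 4, exceeds 3 ✗; GC 12/17 = 70.6%, outside 44.7–61.7% ✗ — fails.
Primer 2 (22 nt, A=3 T=6 G=5 C=8): longest run = 3 ✓; GC 13/22 = 59.1% ✓ — passes.
Primer 3 (23 nt, A=7 T=8 G=6 C=2): longest run = 2 ✓; GC 8/23 = 34.8%, outside 44.7–61.7% ✗ — fails.
Primer 4 (18 nt, A=7 T=3 G=4 C=4): longest run = 3 ✓; GC 8/18 = 44.4%, outside 44.7–61.7% ✗ — fails.

Primer 2 only.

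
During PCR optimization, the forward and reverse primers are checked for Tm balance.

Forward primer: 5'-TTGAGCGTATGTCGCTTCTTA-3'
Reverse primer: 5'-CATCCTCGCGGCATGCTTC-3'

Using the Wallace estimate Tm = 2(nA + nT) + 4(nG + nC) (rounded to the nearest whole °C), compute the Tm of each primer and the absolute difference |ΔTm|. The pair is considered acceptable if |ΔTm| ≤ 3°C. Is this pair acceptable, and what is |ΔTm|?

|ΔTm| = 2°C; the pair is acceptable.

Forward: A=3 T=9 G=5 C=4 → Tm = 2·12 + 4·9 = 60°C.
Reverse: A=2 T=5 G=4 C=8 → Tm = 2·7 + 4·12 = 62°C.
|ΔTm| = |60 − 62| = 2°C, ≤ 3°C.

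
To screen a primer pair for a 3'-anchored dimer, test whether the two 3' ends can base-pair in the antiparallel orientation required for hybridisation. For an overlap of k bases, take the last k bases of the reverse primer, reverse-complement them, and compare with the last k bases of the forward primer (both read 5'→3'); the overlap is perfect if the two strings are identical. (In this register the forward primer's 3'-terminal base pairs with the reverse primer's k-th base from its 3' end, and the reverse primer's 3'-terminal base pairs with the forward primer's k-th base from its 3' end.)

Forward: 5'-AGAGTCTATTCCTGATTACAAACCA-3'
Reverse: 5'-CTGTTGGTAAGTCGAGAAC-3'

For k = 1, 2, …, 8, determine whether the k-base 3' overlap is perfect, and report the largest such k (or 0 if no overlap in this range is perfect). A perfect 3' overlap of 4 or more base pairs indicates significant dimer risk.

Longest perfect overlap: 0 complementary base pairs; below the dimer-risk threshold (threshold 4).

Last 8 bases (5'→3') — forward …ACAAACCA, reverse …TCGAGAAC.
Reverse complement of the reverse primer's last 8 bases: GTTCTCGA; its first k bases are the reverse complement of the reverse primer's last k bases, so a perfect k-base overlap needs the forward primer's last k bases to equal them.
Comparing (forward last k vs required): k=1: A vs G ✗; k=2: CA vs GT ✗; k=3: CCA vs GTT ✗; k=4: ACCA vs GTTC ✗; k=5: AACCA vs GTTCT ✗; k=6: AAACCA vs GTTCTC ✗; k=7: CAAACCA vs GTTCTCG ✗; k=8: ACAAACCA vs GTTCTCGA ✗.
No overlap length from 1 to 8 is perfect, so the longest perfect 3' overlap is 0.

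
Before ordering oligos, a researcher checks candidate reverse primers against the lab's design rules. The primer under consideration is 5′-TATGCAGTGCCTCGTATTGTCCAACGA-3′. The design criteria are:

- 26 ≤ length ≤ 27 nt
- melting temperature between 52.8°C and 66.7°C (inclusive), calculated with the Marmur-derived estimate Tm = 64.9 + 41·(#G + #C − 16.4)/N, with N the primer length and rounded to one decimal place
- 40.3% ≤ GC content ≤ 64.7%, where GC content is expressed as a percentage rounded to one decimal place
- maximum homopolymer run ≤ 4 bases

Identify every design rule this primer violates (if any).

Meets all criteria.

Base counts: A=6, T=8, G=6, C=7 (length 27).
length: length 27 ✓
Tm: Tm = 64.9 + 41·(13 − 16.4)/27 = 59.7°C ✓
GC content: GC 13/27 = 48.1% ✓
homopolymer run: longest run = 2 ✓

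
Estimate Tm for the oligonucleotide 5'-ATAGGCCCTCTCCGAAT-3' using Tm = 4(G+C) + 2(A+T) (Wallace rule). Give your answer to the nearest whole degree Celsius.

52°C

Base counts: A=4, T=4, G=3, C=6 (length 17).
Tm = 2·(4+4) + 4·(3+6) = 2·8 + 4·9 = 16 + 36 = 52°C.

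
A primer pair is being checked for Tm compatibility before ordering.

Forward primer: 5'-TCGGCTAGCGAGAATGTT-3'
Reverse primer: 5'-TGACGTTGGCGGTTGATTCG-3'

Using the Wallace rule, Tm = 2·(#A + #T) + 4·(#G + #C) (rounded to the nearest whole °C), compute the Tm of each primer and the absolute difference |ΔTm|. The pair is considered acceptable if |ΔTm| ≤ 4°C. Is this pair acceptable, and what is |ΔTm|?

Forward: A=4 T=5 G=6 C=3 → Tm = 2·9 + 4·9 = 54°C.
Reverse: A=2 T=7 G=8 C=3 → Tm = 2·9 + 4·11 = 62°C.
|ΔTm| = |54 − 62| = 8°C, > 4°C.

|ΔTm| = 8°C; the pair is not acceptable.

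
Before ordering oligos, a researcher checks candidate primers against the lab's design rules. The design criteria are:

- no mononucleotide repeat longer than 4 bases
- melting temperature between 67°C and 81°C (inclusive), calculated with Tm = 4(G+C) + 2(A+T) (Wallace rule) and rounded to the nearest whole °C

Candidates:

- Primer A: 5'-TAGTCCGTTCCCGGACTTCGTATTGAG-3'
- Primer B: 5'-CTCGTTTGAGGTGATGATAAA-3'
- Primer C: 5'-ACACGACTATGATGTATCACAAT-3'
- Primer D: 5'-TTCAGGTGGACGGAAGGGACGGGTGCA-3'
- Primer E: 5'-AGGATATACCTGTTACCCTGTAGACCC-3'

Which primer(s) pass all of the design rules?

Primer E only.

Primer A (27 nt, A=4 T=9 G=7 C=7): longest run = 3 ✓; Tm = 2·13 + 4·14 = 82°C, outside 67–81°C ✗ — fails.
Primer B (21 nt, A=6 T=7 G=6 C=2): longest run = 3 ✓; Tm = 2·13 + 4·8 = 58°C, outside 67–81°C ✗ — fails.
Primer C (23 nt, A=9 T=6 G=3 C=5): longest run = 2 ✓; Tm = 2·15 + 4·8 = 62°C, outside 67–81°C ✗ — fails.
Primer D (27 nt, A=6 T=4 G=13 C=4): longest run = 3 ✓; Tm = 2·10 + 4·17 = 88°C, outside 67–81°C ✗ — fails.
Primer E (27 nt, A=7 T=7 G=5 C=8): longest run = 3 ✓; Tm = 2·14 + 4·13 = 80°C ✓ — passes.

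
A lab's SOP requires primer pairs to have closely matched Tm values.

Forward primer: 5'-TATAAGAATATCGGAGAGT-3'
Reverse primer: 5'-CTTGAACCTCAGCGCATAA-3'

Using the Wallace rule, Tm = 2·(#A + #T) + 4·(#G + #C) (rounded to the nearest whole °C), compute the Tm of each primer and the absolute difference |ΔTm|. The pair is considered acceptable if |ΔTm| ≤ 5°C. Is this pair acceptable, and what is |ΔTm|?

Forward: A=8 T=5 G=5 C=1 → Tm = 2·13 + 4·6 = 50°C.
Reverse: A=6 T=4 G=3 C=6 → Tm = 2·10 + 4·9 = 56°C.
|ΔTm| = |50 − 56| = 6°C, > 5°C.

|ΔTm| = 6°C; the pair is not acceptable.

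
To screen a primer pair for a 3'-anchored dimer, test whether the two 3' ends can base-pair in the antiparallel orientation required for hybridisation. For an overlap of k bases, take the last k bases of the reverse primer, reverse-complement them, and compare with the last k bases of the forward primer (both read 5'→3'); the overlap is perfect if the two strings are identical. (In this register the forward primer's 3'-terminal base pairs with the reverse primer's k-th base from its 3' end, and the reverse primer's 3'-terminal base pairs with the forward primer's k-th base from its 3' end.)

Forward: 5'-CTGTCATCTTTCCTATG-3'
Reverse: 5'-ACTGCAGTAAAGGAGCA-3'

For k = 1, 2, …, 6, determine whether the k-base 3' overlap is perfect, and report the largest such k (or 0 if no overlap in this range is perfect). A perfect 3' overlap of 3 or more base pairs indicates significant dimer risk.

Longest perfect overlap: 2 complementary base pairs; below the dimer-risk threshold (threshold 3).

Last 6 bases (5'→3') — forward …CCTATG, reverse …GGAGCA.
Reverse complement of the reverse primer's last 6 bases: TGCTCC; its first k bases are the reverse complement of the reverse primer's last k bases, so a perfect k-base overlap needs the forward primer's last k bases to equal them.
Comparing (forward last k vs required): k=1: G vs T ✗; k=2: TG vs TG ✓; k=3: ATG vs TGC ✗; k=4: TATG vs TGCT ✗; k=5: CTATG vs TGCTC ✗; k=6: CCTATG vs TGCTCC ✗.
Only k = 2 is perfect, so the longest perfect 3' overlap is 2.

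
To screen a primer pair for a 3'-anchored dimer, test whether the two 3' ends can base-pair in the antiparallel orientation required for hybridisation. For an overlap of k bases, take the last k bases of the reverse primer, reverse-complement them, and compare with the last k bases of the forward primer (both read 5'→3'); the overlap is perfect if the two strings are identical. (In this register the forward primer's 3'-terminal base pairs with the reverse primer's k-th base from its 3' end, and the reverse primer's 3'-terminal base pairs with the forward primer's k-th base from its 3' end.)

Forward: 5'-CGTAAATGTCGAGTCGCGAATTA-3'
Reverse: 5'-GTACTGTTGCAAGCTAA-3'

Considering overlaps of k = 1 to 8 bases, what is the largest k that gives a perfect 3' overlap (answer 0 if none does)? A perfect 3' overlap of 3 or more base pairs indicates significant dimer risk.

Last 8 bases (5'→3') — forward …GCGAATTA, reverse …CAAGCTAA.
Reverse complement of the reverse primer's last 8 bases: TTAGCTTG; its first k bases are the reverse complement of the reverse primer's last k bases, so a perfect k-base overlap needs the forward primer's last k bases to equal them.
Comparing (forward last k vs required): k=1: A vs T ✗; k=2: TA vs TT ✗; k=3: TTA vs TTA ✓; k=4: ATTA vs TTAG ✗; k=5: AATTA vs TTAGC ✗; k=6: GAATTA vs TTAGCT ✗; k=7: CGAATTA vs TTAGCTT ✗; k=8: GCGAATTA vs TTAGCTTG ✗.
Only k = 3 is perfect, so the longest perfect 3' overlap is 3.

Longest perfect overlap: 3 complementary base pairs; significant dimer risk (threshold 3).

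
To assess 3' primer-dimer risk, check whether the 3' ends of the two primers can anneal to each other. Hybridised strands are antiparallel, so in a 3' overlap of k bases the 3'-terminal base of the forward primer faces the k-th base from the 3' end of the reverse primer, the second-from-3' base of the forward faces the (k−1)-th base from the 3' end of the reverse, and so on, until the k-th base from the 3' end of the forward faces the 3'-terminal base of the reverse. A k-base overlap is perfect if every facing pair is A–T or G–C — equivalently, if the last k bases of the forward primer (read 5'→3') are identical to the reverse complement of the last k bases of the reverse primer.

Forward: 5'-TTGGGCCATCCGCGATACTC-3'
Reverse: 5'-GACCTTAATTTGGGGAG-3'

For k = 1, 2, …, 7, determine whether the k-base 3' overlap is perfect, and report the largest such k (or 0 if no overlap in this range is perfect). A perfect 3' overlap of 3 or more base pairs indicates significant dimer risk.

Last 7 bases (5'→3') — forward …GATACTC, reverse …TGGGGAG.
Reverse complement of the reverse primer's last 7 bases: CTCCCCA; its first k bases are the reverse complement of the reverse primer's last k bases, so a perfect k-base overlap needs the forward primer's last k bases to equal them.
Comparing (forward last k vs required): k=1: C vs C ✓; k=2: TC vs CT ✗; k=3: CTC vs CTC ✓; k=4: ACTC vs CTCC ✗; k=5: TACTC vs CTCCC ✗; k=6: ATACTC vs CTCCCC ✗; k=7: GATACTC vs CTCCCCA ✗.
Perfect overlaps at k = 1, 3; the largest is 3.

Longest perfect overlap: 3 complementary base pairs; significant dimer risk (threshold 3).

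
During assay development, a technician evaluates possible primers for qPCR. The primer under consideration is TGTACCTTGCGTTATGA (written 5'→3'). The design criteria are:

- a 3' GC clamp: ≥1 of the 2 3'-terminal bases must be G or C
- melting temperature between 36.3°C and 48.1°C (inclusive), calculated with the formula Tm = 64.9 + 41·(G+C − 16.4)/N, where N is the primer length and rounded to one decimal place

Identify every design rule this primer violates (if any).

Base counts: A=3, T=7, G=4, C=3 (length 17).
GC clamp: 3' end GA has 1 G/C ✓
Tm: Tm = 64.9 + 41·(7 − 16.4)/17 = 42.2°C ✓

Meets all criteria.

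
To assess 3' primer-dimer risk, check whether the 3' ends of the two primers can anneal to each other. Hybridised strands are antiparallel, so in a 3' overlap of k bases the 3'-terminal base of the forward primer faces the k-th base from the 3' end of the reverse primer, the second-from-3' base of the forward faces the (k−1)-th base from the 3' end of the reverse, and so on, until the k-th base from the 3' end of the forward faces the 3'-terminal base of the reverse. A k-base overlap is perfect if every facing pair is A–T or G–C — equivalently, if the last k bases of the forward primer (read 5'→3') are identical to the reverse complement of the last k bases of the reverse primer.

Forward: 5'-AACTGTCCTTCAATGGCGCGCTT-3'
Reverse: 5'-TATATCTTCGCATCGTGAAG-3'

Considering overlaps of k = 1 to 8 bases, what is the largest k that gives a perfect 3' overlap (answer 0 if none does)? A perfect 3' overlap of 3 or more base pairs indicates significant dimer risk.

Last 8 bases (5'→3') — forward …GCGCGCTT, reverse …TCGTGAAG.
Reverse complement of the reverse primer's last 8 bases: CTTCACGA; its first k bases are the reverse complement of the reverse primer's last k bases, so a perfect k-base overlap needs the forward primer's last k bases to equal them.
Comparing (forward last k vs required): k=1: T vs C ✗; k=2: TT vs CT ✗; k=3: CTT vs CTT ✓; k=4: GCTT vs CTTC ✗; k=5: CGCTT vs CTTCA ✗; k=6: GCGCTT vs CTTCAC ✗; k=7: CGCGCTT vs CTTCACG ✗; k=8: GCGCGCTT vs CTTCACGA ✗.
Only k = 3 is perfect, so the longest perfect 3' overlap is 3.

Longest perfect overlap: 3 complementary base pairs; significant dimer risk (threshold 3).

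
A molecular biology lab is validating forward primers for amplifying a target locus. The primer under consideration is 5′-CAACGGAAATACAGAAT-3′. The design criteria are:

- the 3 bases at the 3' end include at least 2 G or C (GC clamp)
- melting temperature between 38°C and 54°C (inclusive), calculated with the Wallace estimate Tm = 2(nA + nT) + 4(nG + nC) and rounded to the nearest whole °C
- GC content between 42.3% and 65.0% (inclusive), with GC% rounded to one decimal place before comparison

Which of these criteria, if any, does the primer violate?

Fails: GC clamp, GC content.

Base counts: A=9, T=2, G=3, C=3 (length 17).
GC clamp: 3' end AAT has 0 G/C, need ≥2 ✗
Tm: Tm = 2·11 + 4·6 = 46°C ✓
GC content: GC 6/17 = 35.3%, outside 42.3–65.0% ✗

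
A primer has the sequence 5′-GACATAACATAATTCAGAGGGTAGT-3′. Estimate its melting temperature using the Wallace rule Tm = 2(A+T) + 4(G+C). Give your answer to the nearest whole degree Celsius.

68°C

Base counts: A=10, T=6, G=6, C=3 (length 25).
Tm = 2·(10+6) + 4·(6+3) = 2·16 + 4·9 = 32 + 36 = 68°C.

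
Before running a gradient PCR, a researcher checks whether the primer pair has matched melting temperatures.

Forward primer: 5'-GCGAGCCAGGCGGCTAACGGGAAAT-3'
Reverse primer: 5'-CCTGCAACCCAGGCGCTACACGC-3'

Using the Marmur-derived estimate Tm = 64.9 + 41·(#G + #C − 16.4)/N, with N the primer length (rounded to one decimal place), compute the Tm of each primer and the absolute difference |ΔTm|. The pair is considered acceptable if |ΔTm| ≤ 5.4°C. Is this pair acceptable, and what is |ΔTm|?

|ΔTm| = 0.0°C; the pair is acceptable.

Forward: G+C = 16, N = 25 → Tm = 64.9 + 41·(16 − 16.4)/25 = 64.2°C.
Reverse: G+C = 16, N = 23 → Tm = 64.9 + 41·(16 − 16.4)/23 = 64.2°C.
|ΔTm| = |64.2 − 64.2| = 0.0°C, ≤ 5.4°C.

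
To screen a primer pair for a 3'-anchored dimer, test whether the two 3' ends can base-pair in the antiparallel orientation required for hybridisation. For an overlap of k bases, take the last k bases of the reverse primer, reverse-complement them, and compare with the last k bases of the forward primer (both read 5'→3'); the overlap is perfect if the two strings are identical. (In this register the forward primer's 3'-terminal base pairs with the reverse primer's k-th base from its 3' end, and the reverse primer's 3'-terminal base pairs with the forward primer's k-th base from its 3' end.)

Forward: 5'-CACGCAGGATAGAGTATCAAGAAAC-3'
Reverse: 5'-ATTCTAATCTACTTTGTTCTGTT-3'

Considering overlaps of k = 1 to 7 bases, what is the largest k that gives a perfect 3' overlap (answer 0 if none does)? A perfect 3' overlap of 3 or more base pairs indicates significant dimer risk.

Longest perfect overlap: 3 complementary base pairs; significant dimer risk (threshold 3).

Last 7 bases (5'→3') — forward …AAGAAAC, reverse …TTCTGTT.
Reverse complement of the reverse primer's last 7 bases: AACAGAA; its first k bases are the reverse complement of the reverse primer's last k bases, so a perfect k-base overlap needs the forward primer's last k bases to equal them.
Comparing (forward last k vs required): k=1: C vs A ✗; k=2: AC vs AA ✗; k=3: AAC vs AAC ✓; k=4: AAAC vs AACA ✗; k=5: GAAAC vs AACAG ✗; k=6: AGAAAC vs AACAGA ✗; k=7: AAGAAAC vs AACAGAA ✗.
Only k = 3 is perfect, so the longest perfect 3' overlap is 3.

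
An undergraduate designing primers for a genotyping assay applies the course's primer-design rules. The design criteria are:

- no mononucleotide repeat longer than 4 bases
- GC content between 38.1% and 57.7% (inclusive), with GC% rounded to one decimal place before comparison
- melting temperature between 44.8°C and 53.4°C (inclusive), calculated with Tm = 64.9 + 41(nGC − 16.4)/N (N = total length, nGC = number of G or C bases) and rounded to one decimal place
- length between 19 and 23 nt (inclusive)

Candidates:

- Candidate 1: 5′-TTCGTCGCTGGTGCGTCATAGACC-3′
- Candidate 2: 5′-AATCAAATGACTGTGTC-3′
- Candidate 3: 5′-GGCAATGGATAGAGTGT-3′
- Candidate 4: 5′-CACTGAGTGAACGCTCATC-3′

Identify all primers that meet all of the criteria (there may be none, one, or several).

Candidate 4 only.

Candidate 1 (24 nt, A=3 T=7 G=7 C=7): longest run = 2 ✓; GC 14/24 = 58.3%, outside 38.1–57.7% ✗; Tm = 64.9 + 41·(14 − 16.4)/24 = 60.8°C, outside 44.8–53.4°C ✗; length 24, outside 19–23 ✗ — fails.
Candidate 2 (17 nt, A=6 T=5 G=3 C=3): longest run = 3 ✓; GC 6/17 = 35.3%, outside 38.1–57.7% ✗; Tm = 64.9 + 41·(6 − 16.4)/17 = 39.8°C, outside 44.8–53.4°C ✗; length 17, outside 19–23 ✗ — fails.
Candidate 3 (17 nt, A=5 T=4 G=7 C=1): longest run = 2 ✓; GC 8/17 = 47.1% ✓; Tm = 64.9 + 41·(8 − 16.4)/17 = 44.6°C, outside 44.8–53.4°C ✗; length 17, outside 19–23 ✗ — fails.
Candidate 4 (19 nt, A=5 T=4 G=4 C=6): longest run = 2 ✓; GC 10/19 = 52.6% ✓; Tm = 64.9 + 41·(10 − 16.4)/19 = 51.1°C ✓; length 19 ✓ — passes.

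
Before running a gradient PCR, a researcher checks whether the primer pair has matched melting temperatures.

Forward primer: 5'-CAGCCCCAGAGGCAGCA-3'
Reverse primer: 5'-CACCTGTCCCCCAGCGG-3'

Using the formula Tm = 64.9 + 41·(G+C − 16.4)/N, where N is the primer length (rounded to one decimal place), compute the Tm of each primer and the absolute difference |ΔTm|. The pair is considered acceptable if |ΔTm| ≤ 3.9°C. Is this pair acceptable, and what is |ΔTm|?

|ΔTm| = 2.4°C; the pair is acceptable.

Forward: G+C = 12, N = 17 → Tm = 64.9 + 41·(12 − 16.4)/17 = 54.3°C.
Reverse: G+C = 13, N = 17 → Tm = 64.9 + 41·(13 − 16.4)/17 = 56.7°C.
|ΔTm| = |54.3 − 56.7| = 2.4°C, ≤ 3.9°C.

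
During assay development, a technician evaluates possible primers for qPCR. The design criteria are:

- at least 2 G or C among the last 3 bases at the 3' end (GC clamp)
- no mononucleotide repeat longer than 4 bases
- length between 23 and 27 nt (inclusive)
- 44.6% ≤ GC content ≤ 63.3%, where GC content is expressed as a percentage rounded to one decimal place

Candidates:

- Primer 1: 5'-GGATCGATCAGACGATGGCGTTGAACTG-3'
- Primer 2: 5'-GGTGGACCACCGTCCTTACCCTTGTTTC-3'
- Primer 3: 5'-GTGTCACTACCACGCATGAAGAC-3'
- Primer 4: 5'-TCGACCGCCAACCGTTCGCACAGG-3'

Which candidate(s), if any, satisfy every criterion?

Primer 3 only.

Primer 1 (28 nt, A=7 T=6 G=10 C=5): 3' end CTG has 2 G/C ✓; longest run = 2 ✓; length 28, outside 23–27 ✗; GC 15/28 = 53.6% ✓ — fails.
Primer 2 (28 nt, A=3 T=9 G=6 C=10): 3' end TTC has 1 G/C, need ≥2 ✗; longest run = 3 ✓; length 28, outside 23–27 ✗; GC 16/28 = 57.1% ✓ — fails.
Primer 3 (23 nt, A=7 T=4 G=5 C=7): 3' end GAC has 2 G/C ✓; longest run = 2 ✓; length 23 ✓; GC 12/23 = 52.2% ✓ — passes.
Primer 4 (24 nt, A=5 T=3 G=6 C=10): 3' end AGG has 2 G/C ✓; longest run = 2 ✓; length 24 ✓; GC 16/24 = 66.7%, outside 44.6–63.3% ✗ — fails.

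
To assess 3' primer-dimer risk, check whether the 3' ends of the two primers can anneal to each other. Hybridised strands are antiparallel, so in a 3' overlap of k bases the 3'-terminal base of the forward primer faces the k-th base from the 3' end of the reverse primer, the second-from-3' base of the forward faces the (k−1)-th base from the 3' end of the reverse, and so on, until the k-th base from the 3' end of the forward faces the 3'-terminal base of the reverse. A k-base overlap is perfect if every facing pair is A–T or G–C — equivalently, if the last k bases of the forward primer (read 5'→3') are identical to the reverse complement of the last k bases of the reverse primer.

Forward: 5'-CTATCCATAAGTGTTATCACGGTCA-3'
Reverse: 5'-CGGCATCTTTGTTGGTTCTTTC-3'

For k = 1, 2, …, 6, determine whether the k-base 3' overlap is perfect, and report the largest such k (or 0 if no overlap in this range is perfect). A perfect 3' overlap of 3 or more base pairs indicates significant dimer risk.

Longest perfect overlap: 0 complementary base pairs; below the dimer-risk threshold (threshold 3).

Last 6 bases (5'→3') — forward …CGGTCA, reverse …TCTTTC.
Reverse complement of the reverse primer's last 6 bases: GAAAGA; its first k bases are the reverse complement of the reverse primer's last k bases, so a perfect k-base overlap needs the forward primer's last k bases to equal them.
Comparing (forward last k vs required): k=1: A vs G ✗; k=2: CA vs GA ✗; k=3: TCA vs GAA ✗; k=4: GTCA vs GAAA ✗; k=5: GGTCA vs GAAAG ✗; k=6: CGGTCA vs GAAAGA ✗.
No overlap length from 1 to 6 is perfect, so the longest perfect 3' overlap is 0.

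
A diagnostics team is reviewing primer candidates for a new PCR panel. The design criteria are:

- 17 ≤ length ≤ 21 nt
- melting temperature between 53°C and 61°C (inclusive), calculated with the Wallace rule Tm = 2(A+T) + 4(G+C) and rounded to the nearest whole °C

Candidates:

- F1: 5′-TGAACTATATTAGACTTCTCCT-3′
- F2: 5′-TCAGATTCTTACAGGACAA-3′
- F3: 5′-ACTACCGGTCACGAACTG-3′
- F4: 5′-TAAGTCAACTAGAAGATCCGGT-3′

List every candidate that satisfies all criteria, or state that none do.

F3 only.

F1 (22 nt, A=6 T=9 G=2 C=5): length 22, outside 17–21 ✗; Tm = 2·15 + 4·7 = 58°C ✓ — fails.
F2 (19 nt, A=7 T=5 G=3 C=4): length 19 ✓; Tm = 2·12 + 4·7 = 52°C, outside 53–61°C ✗ — fails.
F3 (18 nt, A=5 T=3 G=4 C=6): length 18 ✓; Tm = 2·8 + 4·10 = 56°C ✓ — passes.
F4 (22 nt, A=8 T=5 G=5 C=4): length 22, outside 17–21 ✗; Tm = 2·13 + 4·9 = 62°C, outside 53–61°C ✗ — fails.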